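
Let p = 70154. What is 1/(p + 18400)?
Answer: 1/88554 ≈ 1.1293e-5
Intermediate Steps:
1/(p + 18400) = 1/(70154 + 18400) = 1/88554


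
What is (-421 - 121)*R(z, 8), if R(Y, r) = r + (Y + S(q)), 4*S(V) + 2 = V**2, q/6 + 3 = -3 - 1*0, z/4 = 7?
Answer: -194849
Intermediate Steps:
z = 28 (z = 4*7 = 28)
q = -36 (q = -18 + 6*(-3 - 1*0) = -18 + 6*(-3 + 0) = -18 + 6*(-3) = -18 - 18 = -36)
S(V) = -1/2 + V**2/4
R(Y, r) = 647/2 + Y + r (R(Y, r) = r + (Y + (-1/2 + (1/4)*(-36)**2)) = r + (Y + (-1/2 + (1/4)*1296)) = r + (Y + (-1/2 + 324)) = r + (Y + 647/2) = r + (647/2 + Y) = 647/2 + Y + r)
(-421 - 121)*R(z, 8) = (-421 - 121)*(647/2 + 28 + 8) = -542*719/2 = -194849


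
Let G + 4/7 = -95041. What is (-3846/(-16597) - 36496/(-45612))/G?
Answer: -27898138/2569592681469 ≈ -1.0857e-5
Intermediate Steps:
G = -665291/7 (G = -4/7 - 95041 = -665291/7 ≈ -95042.)
(-3846/(-16597) - 36496/(-45612))/G = (-3846/(-16597) - 36496/(-45612))/(-665291/7) = (-3846*(-1/16597) - 36496*(-1/45612))*(-7/665291) = (3846/16597 + 9124/11403)*(-7/665291) = (27898138/27036513)*(-7/665291) = -27898138/2569592681469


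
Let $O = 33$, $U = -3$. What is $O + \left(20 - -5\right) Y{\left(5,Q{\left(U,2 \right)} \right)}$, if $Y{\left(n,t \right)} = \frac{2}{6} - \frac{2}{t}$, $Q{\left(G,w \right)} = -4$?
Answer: $\frac{323}{6} \approx 53.833$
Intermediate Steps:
$Y{\left(n,t \right)} = \frac{1}{3} - \frac{2}{t}$ ($Y{\left(n,t \right)} = 2 \cdot \frac{1}{6} - \frac{2}{t} = \frac{1}{3} - \frac{2}{t}$)
$O + \left(20 - -5\right) Y{\left(5,Q{\left(U,2 \right)} \right)} = 33 + \left(20 - -5\right) \frac{-6 - 4}{3 \left(-4\right)} = 33 + \left(20 + 5\right) \frac{1}{3} \left(- \frac{1}{4}\right) \left(-10\right) = 33 + 25 \cdot \frac{5}{6} = 33 + \frac{125}{6} = \frac{323}{6}$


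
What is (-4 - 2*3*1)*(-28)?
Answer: 280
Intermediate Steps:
(-4 - 2*3*1)*(-28) = (-4 - 6*1)*(-28) = (-4 - 6)*(-28) = -10*(-28) = 280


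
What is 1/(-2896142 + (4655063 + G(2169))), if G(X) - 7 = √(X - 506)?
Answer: 1758928/3093827707521 - √1663/3093827707521 ≈ 5.6852e-7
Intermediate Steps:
G(X) = 7 + √(-506 + X) (G(X) = 7 + √(X - 506) = 7 + √(-506 + X))
1/(-2896142 + (4655063 + G(2169))) = 1/(-2896142 + (4655063 + (7 + √(-506 + 2169)))) = 1/(-2896142 + (4655063 + (7 + √1663))) = 1/(-2896142 + (4655070 + √1663)) = 1/(1758928 + √1663)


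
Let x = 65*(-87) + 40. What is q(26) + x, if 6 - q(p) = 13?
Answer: -5622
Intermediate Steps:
x = -5615 (x = -5655 + 40 = -5615)
q(p) = -7 (q(p) = 6 - 1*13 = 6 - 13 = -7)
q(26) + x = -7 - 5615 = -5622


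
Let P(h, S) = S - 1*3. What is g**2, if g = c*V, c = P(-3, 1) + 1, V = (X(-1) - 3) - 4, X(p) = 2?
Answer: 25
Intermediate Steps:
P(h, S) = -3 + S (P(h, S) = S - 3 = -3 + S)
V = -5 (V = (2 - 3) - 4 = -1 - 4 = -5)
c = -1 (c = (-3 + 1) + 1 = -2 + 1 = -1)
g = 5 (g = -1*(-5) = 5)
g**2 = 5**2 = 25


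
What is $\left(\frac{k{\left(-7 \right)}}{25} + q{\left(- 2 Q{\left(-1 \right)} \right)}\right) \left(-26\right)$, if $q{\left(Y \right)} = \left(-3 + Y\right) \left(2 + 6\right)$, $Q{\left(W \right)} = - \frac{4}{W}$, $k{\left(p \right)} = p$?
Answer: $\frac{57382}{25} \approx 2295.3$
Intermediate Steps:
$q{\left(Y \right)} = -24 + 8 Y$ ($q{\left(Y \right)} = \left(-3 + Y\right) 8 = -24 + 8 Y$)
$\left(\frac{k{\left(-7 \right)}}{25} + q{\left(- 2 Q{\left(-1 \right)} \right)}\right) \left(-26\right) = \left(- \frac{7}{25} + \left(-24 + 8 \left(- 2 \left(- \frac{4}{-1}\right)\right)\right)\right) \left(-26\right) = \left(\left(-7\right) \frac{1}{25} + \left(-24 + 8 \left(- 2 \left(\left(-4\right) \left(-1\right)\right)\right)\right)\right) \left(-26\right) = \left(- \frac{7}{25} + \left(-24 + 8 \left(\left(-2\right) 4\right)\right)\right) \left(-26\right) = \left(- \frac{7}{25} + \left(-24 + 8 \left(-8\right)\right)\right) \left(-26\right) = \left(- \frac{7}{25} - 88\right) \left(-26\right) = \left(- \frac{2207}{25}\right) \left(-26\right) = \frac{57382}{25}$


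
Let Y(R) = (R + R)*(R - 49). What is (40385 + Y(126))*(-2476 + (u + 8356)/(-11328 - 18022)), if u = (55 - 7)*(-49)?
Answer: -2172630738278/14675 ≈ -1.4805e+8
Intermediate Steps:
u = -2352 (u = 48*(-49) = -2352)
Y(R) = 2*R*(-49 + R) (Y(R) = (2*R)*(-49 + R) = 2*R*(-49 + R))
(40385 + Y(126))*(-2476 + (u + 8356)/(-11328 - 18022)) = (40385 + 2*126*(-49 + 126))*(-2476 + (-2352 + 8356)/(-11328 - 18022)) = (40385 + 2*126*77)*(-2476 + 6004/(-29350)) = (40385 + 19404)*(-2476 + 6004*(-1/29350)) = 59789*(-2476 - 3002/14675) = 59789*(-36338302/14675) = -2172630738278/14675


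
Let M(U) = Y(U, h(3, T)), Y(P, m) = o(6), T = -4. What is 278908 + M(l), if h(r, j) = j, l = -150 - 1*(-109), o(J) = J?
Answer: 278914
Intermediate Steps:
l = -41 (l = -150 + 109 = -41)
Y(P, m) = 6
M(U) = 6
278908 + M(l) = 278908 + 6 = 278914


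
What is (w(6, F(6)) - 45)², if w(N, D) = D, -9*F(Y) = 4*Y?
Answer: 20449/9 ≈ 2272.1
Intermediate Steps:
F(Y) = -4*Y/9
(w(6, F(6)) - 45)² = (-4/9*6 - 45)² = (-8/3 - 45)² = (-143/3)² = 20449/9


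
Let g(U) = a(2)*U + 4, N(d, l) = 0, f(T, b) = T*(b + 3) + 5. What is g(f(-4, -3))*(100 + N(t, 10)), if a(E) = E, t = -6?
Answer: 1400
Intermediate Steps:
f(T, b) = 5 + T*(3 + b) (f(T, b) = T*(3 + b) + 5 = 5 + T*(3 + b))
g(U) = 4 + 2*U (g(U) = 2*U + 4 = 4 + 2*U)
g(f(-4, -3))*(100 + N(t, 10)) = (4 + 2*(5 + 3*(-4) - 4*(-3)))*(100 + 0) = (4 + 2*(5 - 12 + 12))*100 = (4 + 2*5)*100 = (4 + 10)*100 = 14*100 = 1400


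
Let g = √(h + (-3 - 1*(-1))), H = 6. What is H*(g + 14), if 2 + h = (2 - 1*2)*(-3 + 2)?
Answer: 84 + 12*I ≈ 84.0 + 12.0*I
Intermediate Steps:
h = -2 (h = -2 + (2 - 1*2)*(-3 + 2) = -2 + (2 - 2)*(-1) = -2 + 0*(-1) = -2 + 0 = -2)
g = 2*I (g = √(-2 + (-3 - 1*(-1))) = √(-2 + (-3 + 1)) = √(-2 - 2) = √(-4) = 2*I ≈ 2.0*I)
H*(g + 14) = 6*(2*I + 14) = 6*(14 + 2*I) = 84 + 12*I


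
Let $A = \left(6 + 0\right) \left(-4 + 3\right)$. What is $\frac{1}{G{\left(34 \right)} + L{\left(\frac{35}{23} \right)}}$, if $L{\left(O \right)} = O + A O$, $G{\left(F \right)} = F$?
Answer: $\frac{23}{607} \approx 0.037891$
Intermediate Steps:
$A = -6$ ($A = 6 \left(-1\right) = -6$)
$L{\left(O \right)} = - 5 O$ ($L{\left(O \right)} = O - 6 O = - 5 O$)
$\frac{1}{G{\left(34 \right)} + L{\left(\frac{35}{23} \right)}} = \frac{1}{34 - 5 \cdot \frac{35}{23}} = \frac{1}{34 - 5 \cdot 35 \cdot \frac{1}{23}} = \frac{1}{34 - \frac{175}{23}} = \frac{1}{\frac{607}{23}} = \frac{23}{607}$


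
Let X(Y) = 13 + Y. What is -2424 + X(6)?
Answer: -2405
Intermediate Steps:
-2424 + X(6) = -2424 + (13 + 6) = -2424 + 19 = -2405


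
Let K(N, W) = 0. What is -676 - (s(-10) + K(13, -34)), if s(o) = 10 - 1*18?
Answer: -668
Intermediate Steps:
s(o) = -8 (s(o) = 10 - 18 = -8)
-676 - (s(-10) + K(13, -34)) = -676 - (-8 + 0) = -676 - 1*(-8) = -676 + 8 = -668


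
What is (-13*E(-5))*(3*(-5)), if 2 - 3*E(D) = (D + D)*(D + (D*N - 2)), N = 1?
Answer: -7670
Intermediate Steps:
E(D) = 2/3 - 2*D*(-2 + 2*D)/3 (E(D) = 2/3 - (D + D)*(D + (D*1 - 2))/3 = 2/3 - 2*D*(D + (D - 2))/3 = 2/3 - 2*D*(D + (-2 + D))/3 = 2/3 - 2*D*(-2 + 2*D)/3)
(-13*E(-5))*(3*(-5)) = (-13*(2/3 - 4/3*(-5)**2 + (4/3)*(-5)))*(3*(-5)) = -13*(2/3 - 4/3*25 - 20/3)*(-15) = -13*(2/3 - 100/3 - 20/3)*(-15) = -13*(-118/3)*(-15) = (1534/3)*(-15) = -7670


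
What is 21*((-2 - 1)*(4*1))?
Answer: -252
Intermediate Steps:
21*((-2 - 1)*(4*1)) = 21*(-3*4) = 21*(-12) = -252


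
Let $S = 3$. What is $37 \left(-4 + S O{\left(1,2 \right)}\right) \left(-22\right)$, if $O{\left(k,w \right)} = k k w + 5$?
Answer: $-13838$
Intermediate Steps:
$O{\left(k,w \right)} = 5 + w k^{2}$ ($O{\left(k,w \right)} = k^{2} w + 5 = w k^{2} + 5 = 5 + w k^{2}$)
$37 \left(-4 + S O{\left(1,2 \right)}\right) \left(-22\right) = 37 \left(-4 + 3 \left(5 + 2 \cdot 1^{2}\right)\right) \left(-22\right) = 37 \left(-4 + 3 \left(5 + 2 \cdot 1\right)\right) \left(-22\right) = 37 \left(-4 + 3 \left(5 + 2\right)\right) \left(-22\right) = 37 \left(-4 + 3 \cdot 7\right) \left(-22\right) = 37 \left(-4 + 21\right) \left(-22\right) = 37 \cdot 17 \left(-22\right) = 629 \left(-22\right) = -13838$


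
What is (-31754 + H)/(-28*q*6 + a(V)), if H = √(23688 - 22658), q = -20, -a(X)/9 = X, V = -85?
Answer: -31754/4125 + √1030/4125 ≈ -7.6902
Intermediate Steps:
a(X) = -9*X
H = √1030 ≈ 32.094
(-31754 + H)/(-28*q*6 + a(V)) = (-31754 + √1030)/(-28*(-20)*6 - 9*(-85)) = (-31754 + √1030)/(560*6 + 765) = (-31754 + √1030)/(3360 + 765) = (-31754 + √1030)/4125 = (-31754 + √1030)*(1/4125) = -31754/4125 + √1030/4125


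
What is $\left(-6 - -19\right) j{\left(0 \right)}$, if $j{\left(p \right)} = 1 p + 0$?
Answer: $0$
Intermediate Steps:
$j{\left(p \right)} = p$ ($j{\left(p \right)} = p + 0 = p$)
$\left(-6 - -19\right) j{\left(0 \right)} = \left(-6 - -19\right) 0 = \left(-6 + 19\right) 0 = 13 \cdot 0 = 0$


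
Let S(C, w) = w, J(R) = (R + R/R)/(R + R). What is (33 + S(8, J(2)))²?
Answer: 18225/16 ≈ 1139.1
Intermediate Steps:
J(R) = (1 + R)/(2*R) (J(R) = (R + 1)/((2*R)) = (1 + R)*(1/(2*R)) = (1 + R)/(2*R))
(33 + S(8, J(2)))² = (33 + (½)*(1 + 2)/2)² = (33 + (½)*(½)*3)² = (33 + ¾)² = (135/4)² = 18225/16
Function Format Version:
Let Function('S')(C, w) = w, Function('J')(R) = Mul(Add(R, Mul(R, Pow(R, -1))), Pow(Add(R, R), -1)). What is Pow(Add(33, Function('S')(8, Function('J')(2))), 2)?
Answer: Rational(18225, 16) ≈ 1139.1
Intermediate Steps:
Function('J')(R) = Mul(Rational(1, 2), Pow(R, -1), Add(1, R)) (Function('J')(R) = Mul(Add(R, 1), Pow(Mul(2, R), -1)) = Mul(Add(1, R), Mul(Rational(1, 2), Pow(R, -1))) = Mul(Rational(1, 2), Pow(R, -1), Add(1, R)))
Pow(Add(33, Function('S')(8, Function('J')(2))), 2) = Pow(Add(33, Mul(Rational(1, 2), Pow(2, -1), Add(1, 2))), 2) = Pow(Add(33, Mul(Rational(1, 2), Rational(1, 2), 3)), 2) = Pow(Add(33, Rational(3, 4)), 2) = Pow(Rational(135, 4), 2) = Rational(18225, 16)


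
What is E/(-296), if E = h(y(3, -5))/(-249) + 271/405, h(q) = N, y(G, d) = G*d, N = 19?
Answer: -2491/1243755 ≈ -0.0020028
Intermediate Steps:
h(q) = 19
E = 19928/33615 (E = 19/(-249) + 271/405 = 19*(-1/249) + 271*(1/405) = -19/249 + 271/405 = 19928/33615 ≈ 0.59283)
E/(-296) = (19928/33615)/(-296) = (19928/33615)*(-1/296) = -2491/1243755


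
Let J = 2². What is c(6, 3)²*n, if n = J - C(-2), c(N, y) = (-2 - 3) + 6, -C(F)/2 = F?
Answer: 0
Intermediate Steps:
C(F) = -2*F
c(N, y) = 1 (c(N, y) = -5 + 6 = 1)
J = 4
n = 0 (n = 4 - (-2)*(-2) = 4 - 1*4 = 4 - 4 = 0)
c(6, 3)²*n = 1²*0 = 1*0 = 0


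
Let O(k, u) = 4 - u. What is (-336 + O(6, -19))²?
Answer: 97969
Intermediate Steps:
(-336 + O(6, -19))² = (-336 + (4 - 1*(-19)))² = (-336 + (4 + 19))² = (-336 + 23)² = (-313)² = 97969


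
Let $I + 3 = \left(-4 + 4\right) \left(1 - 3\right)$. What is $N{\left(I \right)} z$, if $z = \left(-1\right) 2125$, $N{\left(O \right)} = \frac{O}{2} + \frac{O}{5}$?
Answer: $\frac{8925}{2} \approx 4462.5$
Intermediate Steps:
$I = -3$ ($I = -3 + \left(-4 + 4\right) \left(1 - 3\right) = -3 + 0 \left(-2\right) = -3 + 0 = -3$)
$N{\left(O \right)} = \frac{7 O}{10}$ ($N{\left(O \right)} = O \frac{1}{2} + O \frac{1}{5} = \frac{O}{2} + \frac{O}{5} = \frac{7 O}{10}$)
$z = -2125$
$N{\left(I \right)} z = \frac{7}{10} \left(-3\right) \left(-2125\right) = \left(- \frac{21}{10}\right) \left(-2125\right) = \frac{8925}{2}$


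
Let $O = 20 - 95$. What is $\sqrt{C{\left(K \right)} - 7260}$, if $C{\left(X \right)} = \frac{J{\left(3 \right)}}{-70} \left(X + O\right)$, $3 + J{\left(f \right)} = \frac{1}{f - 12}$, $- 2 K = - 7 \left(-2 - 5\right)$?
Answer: $\frac{i \sqrt{1634495}}{15} \approx 85.232 i$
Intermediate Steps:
$K = - \frac{49}{2}$ ($K = - \frac{\left(-7\right) \left(-2 - 5\right)}{2} = - \frac{\left(-7\right) \left(-7\right)}{2} = \left(- \frac{1}{2}\right) 49 = - \frac{49}{2} \approx -24.5$)
$O = -75$ ($O = 20 - 95 = -75$)
$J{\left(f \right)} = -3 + \frac{1}{-12 + f}$ ($J{\left(f \right)} = -3 + \frac{1}{f - 12} = -3 + \frac{1}{-12 + f}$)
$C{\left(X \right)} = - \frac{10}{3} + \frac{2 X}{45}$ ($C{\left(X \right)} = \frac{\frac{1}{-12 + 3} \left(37 - 9\right)}{-70} \left(X - 75\right) = \frac{37 - 9}{-9} \left(- \frac{1}{70}\right) \left(-75 + X\right) = \left(- \frac{1}{9}\right) 28 \left(- \frac{1}{70}\right) \left(-75 + X\right) = \left(- \frac{28}{9}\right) \left(- \frac{1}{70}\right) \left(-75 + X\right) = \frac{2 \left(-75 + X\right)}{45} = - \frac{10}{3} + \frac{2 X}{45}$)
$\sqrt{C{\left(K \right)} - 7260} = \sqrt{\left(- \frac{10}{3} + \frac{2}{45} \left(- \frac{49}{2}\right)\right) - 7260} = \sqrt{\left(- \frac{10}{3} - \frac{49}{45}\right) - 7260} = \sqrt{- \frac{199}{45} - 7260} = \sqrt{- \frac{326899}{45}} = \frac{i \sqrt{1634495}}{15}$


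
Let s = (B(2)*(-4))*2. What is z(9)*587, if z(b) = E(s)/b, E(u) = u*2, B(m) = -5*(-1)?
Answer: -46960/9 ≈ -5217.8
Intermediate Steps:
B(m) = 5
s = -40 (s = (5*(-4))*2 = -20*2 = -40)
E(u) = 2*u
z(b) = -80/b (z(b) = (2*(-40))/b = -80/b)
z(9)*587 = -80/9*587 = -46960/9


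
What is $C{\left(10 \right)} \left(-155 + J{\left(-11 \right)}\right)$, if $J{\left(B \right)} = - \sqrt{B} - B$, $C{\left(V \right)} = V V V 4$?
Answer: $-576000 - 4000 i \sqrt{11} \approx -5.76 \cdot 10^{5} - 13267.0 i$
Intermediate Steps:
$C{\left(V \right)} = 4 V^{3}$ ($C{\left(V \right)} = V V^{2} \cdot 4 = V 4 V^{2} = 4 V^{3}$)
$J{\left(B \right)} = - B - \sqrt{B}$
$C{\left(10 \right)} \left(-155 + J{\left(-11 \right)}\right) = 4 \cdot 10^{3} \left(-155 - \left(-11 + \sqrt{-11}\right)\right) = 4 \cdot 1000 \left(-155 + \left(11 - i \sqrt{11}\right)\right) = 4000 \left(-155 + \left(11 - i \sqrt{11}\right)\right) = 4000 \left(-144 - i \sqrt{11}\right) = -576000 - 4000 i \sqrt{11}$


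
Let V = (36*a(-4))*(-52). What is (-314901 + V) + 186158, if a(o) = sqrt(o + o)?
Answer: -128743 - 3744*I*sqrt(2) ≈ -1.2874e+5 - 5294.8*I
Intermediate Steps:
a(o) = sqrt(2)*sqrt(o) (a(o) = sqrt(2*o) = sqrt(2)*sqrt(o))
V = -3744*I*sqrt(2) (V = (36*(sqrt(2)*sqrt(-4)))*(-52) = (36*(sqrt(2)*(2*I)))*(-52) = (36*(2*I*sqrt(2)))*(-52) = (72*I*sqrt(2))*(-52) = -3744*I*sqrt(2) ≈ -5294.8*I)
(-314901 + V) + 186158 = (-314901 - 3744*I*sqrt(2)) + 186158 = -128743 - 3744*I*sqrt(2)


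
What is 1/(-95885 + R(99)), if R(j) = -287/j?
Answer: -99/9492902 ≈ -1.0429e-5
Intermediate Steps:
1/(-95885 + R(99)) = 1/(-95885 - 287/99) = 1/(-9492902/99) = -99/9492902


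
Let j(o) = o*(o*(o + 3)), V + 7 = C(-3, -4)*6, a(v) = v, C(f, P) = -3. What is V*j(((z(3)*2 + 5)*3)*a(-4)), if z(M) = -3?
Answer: -54000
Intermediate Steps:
V = -25 (V = -7 - 3*6 = -7 - 18 = -25)
j(o) = o²*(3 + o) (j(o) = o*(o*(3 + o)) = o²*(3 + o))
V*j(((z(3)*2 + 5)*3)*a(-4)) = -25*(((-3*2 + 5)*3)*(-4))²*(3 + ((-3*2 + 5)*3)*(-4)) = -25*(((-6 + 5)*3)*(-4))²*(3 + ((-6 + 5)*3)*(-4)) = -25*(-1*3*(-4))²*(3 - 1*3*(-4)) = -25*(-3*(-4))²*(3 - 3*(-4)) = -25*12²*(3 + 12) = -3600*15 = -25*2160 = -54000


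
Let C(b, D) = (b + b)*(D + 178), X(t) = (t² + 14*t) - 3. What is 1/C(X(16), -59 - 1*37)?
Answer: 1/78228 ≈ 1.2783e-5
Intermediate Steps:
X(t) = -3 + t² + 14*t
C(b, D) = 2*b*(178 + D) (C(b, D) = (2*b)*(178 + D) = 2*b*(178 + D))
1/C(X(16), -59 - 1*37) = 1/(2*(-3 + 16² + 14*16)*(178 + (-59 - 1*37))) = 1/(2*(-3 + 256 + 224)*(178 + (-59 - 37))) = 1/(2*477*(178 - 96)) = 1/(2*477*82) = 1/78228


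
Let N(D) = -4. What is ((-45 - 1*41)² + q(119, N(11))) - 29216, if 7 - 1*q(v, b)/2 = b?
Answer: -21798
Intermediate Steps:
q(v, b) = 14 - 2*b
((-45 - 1*41)² + q(119, N(11))) - 29216 = ((-45 - 1*41)² + (14 - 2*(-4))) - 29216 = ((-45 - 41)² + (14 + 8)) - 29216 = ((-86)² + 22) - 29216 = (7396 + 22) - 29216 = 7418 - 29216 = -21798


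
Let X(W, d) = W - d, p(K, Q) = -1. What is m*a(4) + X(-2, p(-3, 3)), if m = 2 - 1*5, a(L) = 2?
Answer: -7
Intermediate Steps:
m = -3 (m = 2 - 5 = -3)
m*a(4) + X(-2, p(-3, 3)) = -3*2 + (-2 - 1*(-1)) = -6 + (-2 + 1) = -6 - 1 = -7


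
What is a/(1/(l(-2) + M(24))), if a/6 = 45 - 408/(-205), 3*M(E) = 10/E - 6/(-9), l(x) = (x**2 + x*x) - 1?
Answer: 170183/82 ≈ 2075.4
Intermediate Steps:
l(x) = -1 + 2*x**2 (l(x) = (x**2 + x**2) - 1 = 2*x**2 - 1 = -1 + 2*x**2)
M(E) = 2/9 + 10/(3*E) (M(E) = (10/E - 6/(-9))/3 = (10/E - 6*(-1/9))/3 = (10/E + 2/3)/3 = (2/3 + 10/E)/3 = 2/9 + 10/(3*E))
a = 57798/205 (a = 6*(45 - 408/(-205)) = 6*(45 - 408*(-1/205)) = 6*(45 + 408/205) = 6*(9633/205) = 57798/205 ≈ 281.94)
a/(1/(l(-2) + M(24))) = 57798/(205*(1/((-1 + 2*(-2)**2) + (2/9)*(15 + 24)/24))) = 57798/(205*(1/((-1 + 2*4) + (2/9)*(1/24)*39))) = 57798/(205*(1/((-1 + 8) + 13/36))) = 57798/(205*(1/(7 + 13/36))) = 57798/(205*(1/(265/36))) = 57798/(205*(36/265)) = (57798/205)*(265/36) = 170183/82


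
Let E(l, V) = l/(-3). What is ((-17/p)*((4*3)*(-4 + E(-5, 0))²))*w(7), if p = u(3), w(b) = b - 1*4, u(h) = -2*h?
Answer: 1666/3 ≈ 555.33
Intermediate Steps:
w(b) = -4 + b (w(b) = b - 4 = -4 + b)
p = -6 (p = -2*3 = -6)
E(l, V) = -l/3 (E(l, V) = l*(-⅓) = -l/3)
((-17/p)*((4*3)*(-4 + E(-5, 0))²))*w(7) = ((-17/(-6))*((4*3)*(-4 - ⅓*(-5))²))*(-4 + 7) = ((-17*(-⅙))*(12*(-4 + 5/3)²))*3 = (17*(12*(-7/3)²)/6)*3 = (17*(12*(49/9))/6)*3 = ((17/6)*(196/3))*3 = (1666/9)*3 = 1666/3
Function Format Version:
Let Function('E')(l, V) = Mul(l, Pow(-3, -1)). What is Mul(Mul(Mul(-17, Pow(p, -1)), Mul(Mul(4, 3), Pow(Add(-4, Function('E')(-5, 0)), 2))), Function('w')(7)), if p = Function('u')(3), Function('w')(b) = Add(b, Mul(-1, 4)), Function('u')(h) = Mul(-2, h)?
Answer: Rational(1666, 3) ≈ 555.33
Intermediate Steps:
Function('w')(b) = Add(-4, b) (Function('w')(b) = Add(b, -4) = Add(-4, b))
p = -6 (p = Mul(-2, 3) = -6)
Function('E')(l, V) = Mul(Rational(-1, 3), l) (Function('E')(l, V) = Mul(l, Rational(-1, 3)) = Mul(Rational(-1, 3), l))
Mul(Mul(Mul(-17, Pow(p, -1)), Mul(Mul(4, 3), Pow(Add(-4, Function('E')(-5, 0)), 2))), Function('w')(7)) = Mul(Mul(Mul(-17, Pow(-6, -1)), Mul(Mul(4, 3), Pow(Add(-4, Mul(Rational(-1, 3), -5)), 2))), Add(-4, 7)) = Mul(Mul(Mul(-17, Rational(-1, 6)), Mul(12, Pow(Add(-4, Rational(5, 3)), 2))), 3) = Mul(Mul(Rational(17, 6), Mul(12, Pow(Rational(-7, 3), 2))), 3) = Mul(Mul(Rational(17, 6), Mul(12, Rational(49, 9))), 3) = Mul(Mul(Rational(17, 6), Rational(196, 3)), 3) = Mul(Rational(1666, 9), 3) = Rational(1666, 3)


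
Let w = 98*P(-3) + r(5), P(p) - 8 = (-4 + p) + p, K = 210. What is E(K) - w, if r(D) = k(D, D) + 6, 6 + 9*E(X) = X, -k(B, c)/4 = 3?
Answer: 674/3 ≈ 224.67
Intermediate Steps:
k(B, c) = -12 (k(B, c) = -4*3 = -12)
E(X) = -⅔ + X/9
r(D) = -6 (r(D) = -12 + 6 = -6)
P(p) = 4 + 2*p (P(p) = 8 + ((-4 + p) + p) = 8 + (-4 + 2*p) = 4 + 2*p)
w = -202 (w = 98*(4 + 2*(-3)) - 6 = 98*(4 - 6) - 6 = 98*(-2) - 6 = -196 - 6 = -202)
E(K) - w = (-⅔ + (⅑)*210) - 1*(-202) = (-⅔ + 70/3) + 202 = 68/3 + 202 = 674/3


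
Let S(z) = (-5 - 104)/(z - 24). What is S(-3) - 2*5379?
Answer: -290357/27 ≈ -10754.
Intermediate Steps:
S(z) = -109/(-24 + z)
S(-3) - 2*5379 = -109/(-24 - 3) - 2*5379 = -109/(-27) - 10758 = -109*(-1/27) - 10758 = 109/27 - 10758 = -290357/27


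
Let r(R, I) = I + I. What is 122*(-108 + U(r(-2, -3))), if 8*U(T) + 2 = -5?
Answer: -53131/4 ≈ -13283.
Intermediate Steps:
r(R, I) = 2*I
U(T) = -7/8 (U(T) = -1/4 + (1/8)*(-5) = -1/4 - 5/8 = -7/8)
122*(-108 + U(r(-2, -3))) = 122*(-108 - 7/8) = 122*(-871/8) = -53131/4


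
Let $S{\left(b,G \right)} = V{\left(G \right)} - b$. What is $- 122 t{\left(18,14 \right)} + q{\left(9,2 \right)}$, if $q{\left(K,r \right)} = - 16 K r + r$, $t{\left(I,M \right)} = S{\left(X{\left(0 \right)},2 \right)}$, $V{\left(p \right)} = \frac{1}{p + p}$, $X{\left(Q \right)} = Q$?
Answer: $- \frac{633}{2} \approx -316.5$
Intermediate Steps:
$V{\left(p \right)} = \frac{1}{2 p}$
$S{\left(b,G \right)} = \frac{1}{2 G} - b$
$t{\left(I,M \right)} = \frac{1}{4}$ ($t{\left(I,M \right)} = \frac{1}{2 \cdot 2} - 0 = \frac{1}{2} \cdot \frac{1}{2} + 0 = \frac{1}{4} + 0 = \frac{1}{4}$)
$q{\left(K,r \right)} = r - 16 K r$ ($q{\left(K,r \right)} = - 16 K r + r = r - 16 K r$)
$- 122 t{\left(18,14 \right)} + q{\left(9,2 \right)} = \left(-122\right) \frac{1}{4} + 2 \left(1 - 144\right) = - \frac{61}{2} + 2 \left(1 - 144\right) = - \frac{61}{2} + 2 \left(-143\right) = - \frac{61}{2} - 286 = - \frac{633}{2}$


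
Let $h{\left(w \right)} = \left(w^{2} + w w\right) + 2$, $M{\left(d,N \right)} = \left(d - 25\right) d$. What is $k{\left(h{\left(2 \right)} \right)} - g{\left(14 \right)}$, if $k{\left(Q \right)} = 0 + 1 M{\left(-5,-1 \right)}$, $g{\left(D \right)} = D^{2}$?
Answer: $-46$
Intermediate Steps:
$M{\left(d,N \right)} = d \left(-25 + d\right)$ ($M{\left(d,N \right)} = \left(d - 25\right) d = \left(-25 + d\right) d = d \left(-25 + d\right)$)
$h{\left(w \right)} = 2 + 2 w^{2}$ ($h{\left(w \right)} = \left(w^{2} + w^{2}\right) + 2 = 2 w^{2} + 2 = 2 + 2 w^{2}$)
$k{\left(Q \right)} = 150$ ($k{\left(Q \right)} = 0 + 1 \left(- 5 \left(-25 - 5\right)\right) = 0 + 1 \left(\left(-5\right) \left(-30\right)\right) = 0 + 1 \cdot 150 = 0 + 150 = 150$)
$k{\left(h{\left(2 \right)} \right)} - g{\left(14 \right)} = 150 - 14^{2} = 150 - 196 = -46$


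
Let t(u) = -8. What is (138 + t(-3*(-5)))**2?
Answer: 16900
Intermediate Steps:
(138 + t(-3*(-5)))**2 = (138 - 8)**2 = 130**2 = 16900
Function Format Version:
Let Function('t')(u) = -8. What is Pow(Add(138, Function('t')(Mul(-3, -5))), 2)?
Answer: 16900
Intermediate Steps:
Pow(Add(138, Function('t')(Mul(-3, -5))), 2) = Pow(Add(138, -8), 2) = Pow(130, 2) = 16900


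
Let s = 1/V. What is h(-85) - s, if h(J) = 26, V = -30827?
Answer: 801503/30827 ≈ 26.000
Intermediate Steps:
s = -1/30827 (s = 1/(-30827) = -1/30827 ≈ -3.2439e-5)
h(-85) - s = 26 - 1*(-1/30827) = 26 + 1/30827 = 801503/30827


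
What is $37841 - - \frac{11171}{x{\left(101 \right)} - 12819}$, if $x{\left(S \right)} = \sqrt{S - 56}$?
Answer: $\frac{2072714686369}{54775572} - \frac{11171 \sqrt{5}}{54775572} \approx 37840.0$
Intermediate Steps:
$x{\left(S \right)} = \sqrt{-56 + S}$
$37841 - - \frac{11171}{x{\left(101 \right)} - 12819} = 37841 - - \frac{11171}{\sqrt{-56 + 101} - 12819} = 37841 - - \frac{11171}{\sqrt{45} - 12819} = 37841 - - \frac{11171}{3 \sqrt{5} - 12819} = 37841 - - \frac{11171}{-12819 + 3 \sqrt{5}} = 37841 + \frac{11171}{-12819 + 3 \sqrt{5}}$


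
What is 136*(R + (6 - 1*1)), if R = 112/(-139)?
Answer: 79288/139 ≈ 570.42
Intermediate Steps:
R = -112/139 (R = 112*(-1/139) = -112/139 ≈ -0.80576)
136*(R + (6 - 1*1)) = 136*(-112/139 + (6 - 1*1)) = 136*(-112/139 + (6 - 1)) = 136*(-112/139 + 5) = 136*(583/139) = 79288/139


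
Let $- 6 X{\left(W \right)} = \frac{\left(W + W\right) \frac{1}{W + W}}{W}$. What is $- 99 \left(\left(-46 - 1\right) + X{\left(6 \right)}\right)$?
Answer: $\frac{18623}{4} \approx 4655.8$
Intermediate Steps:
$X{\left(W \right)} = - \frac{1}{6 W}$ ($X{\left(W \right)} = - \frac{\frac{W + W}{W + W} \frac{1}{W}}{6} = - \frac{\frac{2 W}{2 W} \frac{1}{W}}{6} = - \frac{2 W \frac{1}{2 W} \frac{1}{W}}{6} = - \frac{1 \frac{1}{W}}{6} = - \frac{1}{6 W}$)
$- 99 \left(\left(-46 - 1\right) + X{\left(6 \right)}\right) = - 99 \left(\left(-46 - 1\right) - \frac{1}{6 \cdot 6}\right) = - 99 \left(-47 - \frac{1}{36}\right) = \left(-99\right) \left(- \frac{1693}{36}\right) = \frac{18623}{4}$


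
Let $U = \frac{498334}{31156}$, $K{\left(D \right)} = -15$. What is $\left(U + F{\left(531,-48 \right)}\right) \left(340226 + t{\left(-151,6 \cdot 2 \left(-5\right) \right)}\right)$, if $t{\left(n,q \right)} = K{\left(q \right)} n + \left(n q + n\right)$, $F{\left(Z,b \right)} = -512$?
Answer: $- \frac{1357593313300}{7789} \approx -1.743 \cdot 10^{8}$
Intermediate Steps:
$U = \frac{249167}{15578}$ ($U = 498334 \cdot \frac{1}{31156} = \frac{249167}{15578} \approx 15.995$)
$t{\left(n,q \right)} = - 14 n + n q$ ($t{\left(n,q \right)} = - 15 n + \left(n q + n\right) = - 15 n + \left(n + n q\right) = - 14 n + n q$)
$\left(U + F{\left(531,-48 \right)}\right) \left(340226 + t{\left(-151,6 \cdot 2 \left(-5\right) \right)}\right) = \left(\frac{249167}{15578} - 512\right) \left(340226 - 151 \left(-14 + 6 \cdot 2 \left(-5\right)\right)\right) = - \frac{7726769 \left(340226 - 151 \left(-14 + 12 \left(-5\right)\right)\right)}{15578} = - \frac{7726769 \left(340226 - 151 \left(-14 - 60\right)\right)}{15578} = - \frac{7726769 \left(340226 - -11174\right)}{15578} = - \frac{7726769 \left(340226 + 11174\right)}{15578} = \left(- \frac{7726769}{15578}\right) 351400 = - \frac{1357593313300}{7789}$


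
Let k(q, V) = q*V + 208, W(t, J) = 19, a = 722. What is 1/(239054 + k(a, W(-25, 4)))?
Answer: 1/252980 ≈ 3.9529e-6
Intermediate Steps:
k(q, V) = 208 + V*q (k(q, V) = V*q + 208 = 208 + V*q)
1/(239054 + k(a, W(-25, 4))) = 1/(239054 + (208 + 19*722)) = 1/(239054 + (208 + 13718)) = 1/(239054 + 13926) = 1/252980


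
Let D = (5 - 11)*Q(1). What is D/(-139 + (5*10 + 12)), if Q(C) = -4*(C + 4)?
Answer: -120/77 ≈ -1.5584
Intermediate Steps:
Q(C) = -16 - 4*C (Q(C) = -4*(4 + C) = -16 - 4*C)
D = 120 (D = (5 - 11)*(-16 - 4*1) = -6*(-16 - 4) = -6*(-20) = 120)
D/(-139 + (5*10 + 12)) = 120/(-139 + (5*10 + 12)) = 120/(-139 + (50 + 12)) = 120/(-139 + 62) = 120/(-77) = -1/77*120 = -120/77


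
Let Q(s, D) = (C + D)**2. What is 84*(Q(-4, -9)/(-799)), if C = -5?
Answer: -16464/799 ≈ -20.606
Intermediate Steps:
Q(s, D) = (-5 + D)**2
84*(Q(-4, -9)/(-799)) = 84*((-5 - 9)**2/(-799)) = 84*((-14)**2*(-1/799)) = 84*(196*(-1/799)) = 84*(-196/799) = -16464/799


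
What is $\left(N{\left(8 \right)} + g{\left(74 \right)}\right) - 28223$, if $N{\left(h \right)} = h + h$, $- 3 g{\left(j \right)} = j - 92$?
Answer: $-28201$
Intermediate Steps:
$g{\left(j \right)} = \frac{92}{3} - \frac{j}{3}$ ($g{\left(j \right)} = - \frac{j - 92}{3} = - \frac{-92 + j}{3} = \frac{92}{3} - \frac{j}{3}$)
$N{\left(h \right)} = 2 h$
$\left(N{\left(8 \right)} + g{\left(74 \right)}\right) - 28223 = \left(2 \cdot 8 + \left(\frac{92}{3} - \frac{74}{3}\right)\right) - 28223 = \left(16 + \left(\frac{92}{3} - \frac{74}{3}\right)\right) - 28223 = \left(16 + 6\right) - 28223 = 22 - 28223 = -28201$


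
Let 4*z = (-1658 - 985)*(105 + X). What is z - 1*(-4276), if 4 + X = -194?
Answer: 262903/4 ≈ 65726.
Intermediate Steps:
X = -198 (X = -4 - 194 = -198)
z = 245799/4 (z = ((-1658 - 985)*(105 - 198))/4 = (-2643*(-93))/4 = (¼)*245799 = 245799/4 ≈ 61450.)
z - 1*(-4276) = 245799/4 - 1*(-4276) = 245799/4 + 4276 = 262903/4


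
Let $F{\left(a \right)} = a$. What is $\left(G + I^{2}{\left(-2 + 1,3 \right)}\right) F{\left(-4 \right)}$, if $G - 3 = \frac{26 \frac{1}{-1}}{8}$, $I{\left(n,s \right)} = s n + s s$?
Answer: $-143$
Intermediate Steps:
$I{\left(n,s \right)} = s^{2} + n s$ ($I{\left(n,s \right)} = n s + s^{2} = s^{2} + n s$)
$G = - \frac{1}{4}$ ($G = 3 + \frac{26 \frac{1}{-1}}{8} = 3 + 26 \left(-1\right) \frac{1}{8} = 3 - \frac{13}{4} = - \frac{1}{4} \approx -0.25$)
$\left(G + I^{2}{\left(-2 + 1,3 \right)}\right) F{\left(-4 \right)} = \left(- \frac{1}{4} + \left(3 \left(\left(-2 + 1\right) + 3\right)\right)^{2}\right) \left(-4\right) = \left(- \frac{1}{4} + \left(3 \left(-1 + 3\right)\right)^{2}\right) \left(-4\right) = \left(- \frac{1}{4} + \left(3 \cdot 2\right)^{2}\right) \left(-4\right) = \left(- \frac{1}{4} + 6^{2}\right) \left(-4\right) = \left(- \frac{1}{4} + 36\right) \left(-4\right) = \frac{143}{4} \left(-4\right) = -143$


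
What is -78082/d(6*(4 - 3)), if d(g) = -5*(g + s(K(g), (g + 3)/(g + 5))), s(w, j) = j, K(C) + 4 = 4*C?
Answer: 858902/375 ≈ 2290.4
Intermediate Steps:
K(C) = -4 + 4*C
d(g) = -5*g - 5*(3 + g)/(5 + g) (d(g) = -5*(g + (g + 3)/(g + 5)) = -5*(g + (3 + g)/(5 + g)) = -5*g - 5*(3 + g)/(5 + g))
-78082/d(6*(4 - 3)) = -78082*(5 + 6*(4 - 3))/(5*(-3 - (6*(4 - 3))² - 36*(4 - 3))) = -78082*(5 + 6*1)/(5*(-3 - (6*1)² - 36)) = -78082*(5 + 6)/(5*(-3 - 1*6² - 6*6)) = -78082*11/(5*(-3 - 1*36 - 36)) = -78082*11/(5*(-3 - 36 - 36)) = -78082/(5*(1/11)*(-75)) = -78082/(-375/11) = -78082*(-11/375) = 858902/375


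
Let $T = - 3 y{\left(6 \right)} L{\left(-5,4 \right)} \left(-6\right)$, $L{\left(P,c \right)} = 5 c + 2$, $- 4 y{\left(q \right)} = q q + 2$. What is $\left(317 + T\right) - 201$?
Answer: $-3646$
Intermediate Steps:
$y{\left(q \right)} = - \frac{1}{2} - \frac{q^{2}}{4}$ ($y{\left(q \right)} = - \frac{q q + 2}{4} = - \frac{q^{2} + 2}{4} = - \frac{2 + q^{2}}{4} = - \frac{1}{2} - \frac{q^{2}}{4}$)
$L{\left(P,c \right)} = 2 + 5 c$
$T = -3762$ ($T = - 3 \left(- \frac{1}{2} - \frac{6^{2}}{4}\right) \left(2 + 5 \cdot 4\right) \left(-6\right) = - 3 \left(- \frac{1}{2} - 9\right) \left(2 + 20\right) \left(-6\right) = - 3 \left(- \frac{1}{2} - 9\right) 22 \left(-6\right) = - 3 \left(\left(- \frac{19}{2}\right) 22\right) \left(-6\right) = \left(-3\right) \left(-209\right) \left(-6\right) = 627 \left(-6\right) = -3762$)
$\left(317 + T\right) - 201 = \left(317 - 3762\right) - 201 = -3445 - 201 = -3646$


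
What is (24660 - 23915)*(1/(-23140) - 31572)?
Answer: -108855836069/4628 ≈ -2.3521e+7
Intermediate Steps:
(24660 - 23915)*(1/(-23140) - 31572) = 745*(-1/23140 - 31572) = 745*(-730576081/23140) = -108855836069/4628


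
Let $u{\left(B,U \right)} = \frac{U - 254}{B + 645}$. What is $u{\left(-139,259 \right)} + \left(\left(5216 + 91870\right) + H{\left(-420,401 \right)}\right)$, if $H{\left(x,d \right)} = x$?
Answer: $\frac{48913001}{506} \approx 96666.0$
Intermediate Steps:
$u{\left(B,U \right)} = \frac{-254 + U}{645 + B}$
$u{\left(-139,259 \right)} + \left(\left(5216 + 91870\right) + H{\left(-420,401 \right)}\right) = \frac{-254 + 259}{645 - 139} + \left(\left(5216 + 91870\right) - 420\right) = \frac{1}{506} \cdot 5 + \left(97086 - 420\right) = \frac{1}{506} \cdot 5 + 96666 = \frac{5}{506} + 96666 = \frac{48913001}{506}$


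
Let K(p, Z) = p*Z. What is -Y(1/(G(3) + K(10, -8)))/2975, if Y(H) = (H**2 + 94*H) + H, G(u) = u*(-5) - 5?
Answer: 1357/4250000 ≈ 0.00031929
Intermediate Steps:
G(u) = -5 - 5*u (G(u) = -5*u - 5 = -5 - 5*u)
K(p, Z) = Z*p
Y(H) = H**2 + 95*H
-Y(1/(G(3) + K(10, -8)))/2975 = -(95 + 1/((-5 - 5*3) - 8*10))/((-5 - 5*3) - 8*10)/2975 = -(95 + 1/((-5 - 15) - 80))/((-5 - 15) - 80)*(1/2975) = -(95 + 1/(-20 - 80))/(-20 - 80)*(1/2975) = -(95 + 1/(-100))/(-100)*(1/2975) = -(-1)*(95 - 1/100)/100*(1/2975) = -(-1)*9499/(100*100)*(1/2975) = -1*(-9499/10000)*(1/2975) = (9499/10000)*(1/2975) = 1357/4250000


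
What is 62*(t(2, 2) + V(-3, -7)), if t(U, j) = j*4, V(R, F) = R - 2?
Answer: 186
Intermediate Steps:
V(R, F) = -2 + R
t(U, j) = 4*j
62*(t(2, 2) + V(-3, -7)) = 62*(4*2 + (-2 - 3)) = 62*(8 - 5) = 62*3 = 186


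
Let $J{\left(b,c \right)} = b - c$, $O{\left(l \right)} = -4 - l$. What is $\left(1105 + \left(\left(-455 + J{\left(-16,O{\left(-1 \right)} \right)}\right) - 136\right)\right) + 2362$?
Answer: $2863$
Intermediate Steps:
$\left(1105 + \left(\left(-455 + J{\left(-16,O{\left(-1 \right)} \right)}\right) - 136\right)\right) + 2362 = \left(1105 - 604\right) + 2362 = 501 + 2362 = 2863$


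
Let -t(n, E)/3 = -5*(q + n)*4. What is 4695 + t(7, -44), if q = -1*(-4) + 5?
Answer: 5655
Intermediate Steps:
q = 9 (q = 4 + 5 = 9)
t(n, E) = 540 + 60*n (t(n, E) = -3*(-5*(9 + n))*4 = -3*(-45 - 5*n)*4 = -3*(-180 - 20*n) = 540 + 60*n)
4695 + t(7, -44) = 4695 + (540 + 60*7) = 4695 + (540 + 420) = 4695 + 960 = 5655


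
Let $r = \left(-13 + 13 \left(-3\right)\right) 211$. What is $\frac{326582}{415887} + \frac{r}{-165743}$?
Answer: $\frac{58691792590}{68930359041} \approx 0.85147$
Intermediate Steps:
$r = -10972$ ($r = \left(-13 - 39\right) 211 = \left(-52\right) 211 = -10972$)
$\frac{326582}{415887} + \frac{r}{-165743} = \frac{326582}{415887} - \frac{10972}{-165743} = 326582 \cdot \frac{1}{415887} - - \frac{10972}{165743} = \frac{326582}{415887} + \frac{10972}{165743} = \frac{58691792590}{68930359041}$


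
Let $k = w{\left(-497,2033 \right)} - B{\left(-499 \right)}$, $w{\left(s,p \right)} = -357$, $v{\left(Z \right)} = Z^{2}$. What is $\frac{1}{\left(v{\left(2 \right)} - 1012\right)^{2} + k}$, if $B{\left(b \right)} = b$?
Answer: $\frac{1}{1016206} \approx 9.8405 \cdot 10^{-7}$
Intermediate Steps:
$k = 142$ ($k = -357 - -499 = -357 + 499 = 142$)
$\frac{1}{\left(v{\left(2 \right)} - 1012\right)^{2} + k} = \frac{1}{\left(2^{2} - 1012\right)^{2} + 142} = \frac{1}{\left(4 - 1012\right)^{2} + 142} = \frac{1}{\left(-1008\right)^{2} + 142} = \frac{1}{1016064 + 142} = \frac{1}{1016206}$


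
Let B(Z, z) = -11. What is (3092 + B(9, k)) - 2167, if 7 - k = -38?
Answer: 914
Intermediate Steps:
k = 45 (k = 7 - 1*(-38) = 7 + 38 = 45)
(3092 + B(9, k)) - 2167 = (3092 - 11) - 2167 = 3081 - 2167 = 914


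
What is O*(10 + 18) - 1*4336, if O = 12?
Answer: -4000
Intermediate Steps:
O*(10 + 18) - 1*4336 = 12*(10 + 18) - 1*4336 = 12*28 - 4336 = 336 - 4336 = -4000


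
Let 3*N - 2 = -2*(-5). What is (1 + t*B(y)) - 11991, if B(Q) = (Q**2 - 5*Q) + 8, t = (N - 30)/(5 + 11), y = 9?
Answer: -24123/2 ≈ -12062.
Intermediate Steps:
N = 4 (N = 2/3 + (-2*(-5))/3 = 2/3 + (1/3)*10 = 2/3 + 10/3 = 4)
t = -13/8 (t = (4 - 30)/(5 + 11) = -26/16 = -26*1/16 = -13/8 ≈ -1.6250)
B(Q) = 8 + Q**2 - 5*Q
(1 + t*B(y)) - 11991 = (1 - 13*(8 + 9**2 - 5*9)/8) - 11991 = (1 - 13*(8 + 81 - 45)/8) - 11991 = (1 - 13/8*44) - 11991 = (1 - 143/2) - 11991 = -141/2 - 11991 = -24123/2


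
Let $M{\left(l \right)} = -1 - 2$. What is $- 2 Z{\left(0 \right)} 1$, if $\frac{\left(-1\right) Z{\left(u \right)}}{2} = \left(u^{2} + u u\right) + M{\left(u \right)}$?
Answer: $-12$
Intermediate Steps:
$M{\left(l \right)} = -3$
$Z{\left(u \right)} = 6 - 4 u^{2}$ ($Z{\left(u \right)} = - 2 \left(\left(u^{2} + u u\right) - 3\right) = - 2 \left(\left(u^{2} + u^{2}\right) - 3\right) = - 2 \left(2 u^{2} - 3\right) = - 2 \left(-3 + 2 u^{2}\right) = 6 - 4 u^{2}$)
$- 2 Z{\left(0 \right)} 1 = - 2 \left(6 - 4 \cdot 0^{2}\right) 1 = - 2 \left(6 - 0\right) 1 = - 2 \left(6 + 0\right) 1 = \left(-2\right) 6 \cdot 1 = \left(-12\right) 1 = -12$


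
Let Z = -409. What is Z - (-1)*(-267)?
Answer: -676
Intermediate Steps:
Z - (-1)*(-267) = -409 - (-1)*(-267) = -409 - 1*267 = -409 - 267 = -676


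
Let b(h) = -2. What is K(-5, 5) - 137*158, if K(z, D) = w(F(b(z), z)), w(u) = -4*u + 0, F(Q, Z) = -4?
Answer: -21630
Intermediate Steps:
w(u) = -4*u
K(z, D) = 16 (K(z, D) = -4*(-4) = 16)
K(-5, 5) - 137*158 = 16 - 137*158 = 16 - 21646 = -21630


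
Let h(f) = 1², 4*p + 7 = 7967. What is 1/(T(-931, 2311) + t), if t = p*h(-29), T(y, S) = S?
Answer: 1/4301 ≈ 0.00023250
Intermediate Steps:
p = 1990 (p = -7/4 + (¼)*7967 = -7/4 + 7967/4 = 1990)
h(f) = 1
t = 1990 (t = 1990*1 = 1990)
1/(T(-931, 2311) + t) = 1/(2311 + 1990) = 1/4301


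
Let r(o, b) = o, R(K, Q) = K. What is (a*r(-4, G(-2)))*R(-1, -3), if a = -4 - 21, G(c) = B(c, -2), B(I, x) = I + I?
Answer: -100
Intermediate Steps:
B(I, x) = 2*I
G(c) = 2*c
a = -25
(a*r(-4, G(-2)))*R(-1, -3) = -25*(-4)*(-1) = 100*(-1) = -100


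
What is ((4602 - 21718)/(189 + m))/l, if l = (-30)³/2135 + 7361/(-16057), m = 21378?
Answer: 16764728332/276830767707 ≈ 0.060560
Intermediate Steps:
l = -89850947/6856339 (l = -27000*1/2135 + 7361*(-1/16057) = -5400/427 - 7361/16057 = -89850947/6856339 ≈ -13.105)
((4602 - 21718)/(189 + m))/l = ((4602 - 21718)/(189 + 21378))/(-89850947/6856339) = -17116/21567*(-6856339/89850947) = 16764728332/276830767707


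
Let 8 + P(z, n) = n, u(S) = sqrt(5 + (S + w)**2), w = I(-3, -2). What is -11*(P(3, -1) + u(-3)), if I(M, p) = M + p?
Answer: 99 - 11*sqrt(69) ≈ 7.6271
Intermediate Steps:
w = -5 (w = -3 - 2 = -5)
u(S) = sqrt(5 + (-5 + S)**2) (u(S) = sqrt(5 + (S - 5)**2) = sqrt(5 + (-5 + S)**2))
P(z, n) = -8 + n
-11*(P(3, -1) + u(-3)) = -11*((-8 - 1) + sqrt(5 + (-5 - 3)**2)) = -11*(-9 + sqrt(5 + (-8)**2)) = -11*(-9 + sqrt(5 + 64)) = -11*(-9 + sqrt(69)) = 99 - 11*sqrt(69)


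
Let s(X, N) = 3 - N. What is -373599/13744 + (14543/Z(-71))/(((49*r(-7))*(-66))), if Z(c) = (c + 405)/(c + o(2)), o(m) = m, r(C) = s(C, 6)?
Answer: -102035604565/3711416016 ≈ -27.492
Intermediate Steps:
r(C) = -3 (r(C) = 3 - 1*6 = 3 - 6 = -3)
Z(c) = (405 + c)/(2 + c) (Z(c) = (c + 405)/(c + 2) = (405 + c)/(2 + c))
-373599/13744 + (14543/Z(-71))/(((49*r(-7))*(-66))) = -373599/13744 + (14543/(((405 - 71)/(2 - 71))))/(((49*(-3))*(-66))) = -373599*1/13744 + (14543/((334/(-69))))/((-147*(-66))) = -373599/13744 + (14543/((-1/69*334)))/9702 = -373599/13744 + (14543/(-334/69))*(1/9702) = -373599/13744 + (14543*(-69/334))*(1/9702) = -373599/13744 - 1003467/334*1/9702 = -373599/13744 - 334489/1080156 = -102035604565/3711416016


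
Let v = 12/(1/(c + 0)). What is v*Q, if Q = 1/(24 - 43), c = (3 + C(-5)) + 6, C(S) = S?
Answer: -48/19 ≈ -2.5263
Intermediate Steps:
c = 4 (c = (3 - 5) + 6 = -2 + 6 = 4)
v = 48 (v = 12/(1/(4 + 0)) = 12/(1/4) = 12*4 = 48)
Q = -1/19 (Q = 1/(-19) = -1/19 ≈ -0.052632)
v*Q = 48*(-1/19) = -48/19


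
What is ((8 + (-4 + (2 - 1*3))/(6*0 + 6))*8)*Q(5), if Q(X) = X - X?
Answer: 0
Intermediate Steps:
Q(X) = 0
((8 + (-4 + (2 - 1*3))/(6*0 + 6))*8)*Q(5) = ((8 + (-4 + (2 - 1*3))/(6*0 + 6))*8)*0 = ((8 + (-4 + (2 - 3))/(0 + 6))*8)*0 = ((8 + (-4 - 1)/6)*8)*0 = ((8 - 5*⅙)*8)*0 = ((8 - ⅚)*8)*0 = ((43/6)*8)*0 = (172/3)*0 = 0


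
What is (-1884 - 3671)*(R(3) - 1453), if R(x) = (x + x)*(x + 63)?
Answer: 5871635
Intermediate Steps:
R(x) = 2*x*(63 + x) (R(x) = (2*x)*(63 + x) = 2*x*(63 + x))
(-1884 - 3671)*(R(3) - 1453) = (-1884 - 3671)*(2*3*(63 + 3) - 1453) = -5555*(2*3*66 - 1453) = -5555*(396 - 1453) = -5555*(-1057) = 5871635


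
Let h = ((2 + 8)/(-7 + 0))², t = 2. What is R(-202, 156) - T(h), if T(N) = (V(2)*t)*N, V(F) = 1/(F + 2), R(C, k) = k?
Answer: 7594/49 ≈ 154.98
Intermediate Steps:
h = 100/49 (h = (10/(-7))² = (10*(-⅐))² = (-10/7)² = 100/49 ≈ 2.0408)
V(F) = 1/(2 + F)
T(N) = N/2 (T(N) = (2/(2 + 2))*N = (2/4)*N = ((¼)*2)*N = N/2)
R(-202, 156) - T(h) = 156 - 100/(2*49) = 156 - 1*50/49 = 156 - 50/49 = 7594/49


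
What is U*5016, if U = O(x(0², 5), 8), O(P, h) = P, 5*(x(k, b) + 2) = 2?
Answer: -40128/5 ≈ -8025.6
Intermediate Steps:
x(k, b) = -8/5 (x(k, b) = -2 + (⅕)*2 = -2 + ⅖ = -8/5)
U = -8/5 ≈ -1.6000
U*5016 = -8/5*5016 = -40128/5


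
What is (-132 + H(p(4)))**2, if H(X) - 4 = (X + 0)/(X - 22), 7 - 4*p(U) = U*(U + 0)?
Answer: 153933649/9409 ≈ 16360.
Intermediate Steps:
p(U) = 7/4 - U**2/4 (p(U) = 7/4 - U*(U + 0)/4 = 7/4 - U*U/4 = 7/4 - U**2/4)
H(X) = 4 + X/(-22 + X) (H(X) = 4 + (X + 0)/(X - 22) = 4 + X/(-22 + X))
(-132 + H(p(4)))**2 = (-132 + (-88 + 5*(7/4 - 1/4*4**2))/(-22 + (7/4 - 1/4*4**2)))**2 = (-132 + (-88 + 5*(7/4 - 1/4*16))/(-22 + (7/4 - 1/4*16)))**2 = (-132 + (-88 + 5*(7/4 - 4))/(-22 + (7/4 - 4)))**2 = (-132 + (-88 + 5*(-9/4))/(-22 - 9/4))**2 = (-132 + (-88 - 45/4)/(-97/4))**2 = (-132 - 4/97*(-397/4))**2 = (-132 + 397/97)**2 = (-12407/97)**2 = 153933649/9409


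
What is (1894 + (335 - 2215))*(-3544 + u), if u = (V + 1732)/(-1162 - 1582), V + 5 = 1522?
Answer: -9727985/196 ≈ -49633.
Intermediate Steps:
V = 1517 (V = -5 + 1522 = 1517)
u = -3249/2744 (u = (1517 + 1732)/(-1162 - 1582) = 3249/(-2744) = 3249*(-1/2744) = -3249/2744 ≈ -1.1840)
(1894 + (335 - 2215))*(-3544 + u) = (1894 + (335 - 2215))*(-3544 - 3249/2744) = (1894 - 1880)*(-9727985/2744) = 14*(-9727985/2744) = -9727985/196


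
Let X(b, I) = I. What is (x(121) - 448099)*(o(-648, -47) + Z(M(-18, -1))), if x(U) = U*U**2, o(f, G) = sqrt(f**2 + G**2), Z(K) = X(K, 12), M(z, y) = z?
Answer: 15881544 + 1323462*sqrt(422113) ≈ 8.7574e+8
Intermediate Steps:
Z(K) = 12
o(f, G) = sqrt(G**2 + f**2)
x(U) = U**3
(x(121) - 448099)*(o(-648, -47) + Z(M(-18, -1))) = (121**3 - 448099)*(sqrt((-47)**2 + (-648)**2) + 12) = (1771561 - 448099)*(sqrt(2209 + 419904) + 12) = 1323462*(sqrt(422113) + 12) = 1323462*(12 + sqrt(422113)) = 15881544 + 1323462*sqrt(422113)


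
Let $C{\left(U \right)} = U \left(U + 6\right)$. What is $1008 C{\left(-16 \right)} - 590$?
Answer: $160690$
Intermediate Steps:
$C{\left(U \right)} = U \left(6 + U\right)$
$1008 C{\left(-16 \right)} - 590 = 1008 \left(- 16 \left(6 - 16\right)\right) - 590 = 1008 \left(\left(-16\right) \left(-10\right)\right) - 590 = 1008 \cdot 160 - 590 = 161280 - 590 = 160690$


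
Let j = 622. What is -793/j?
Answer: -793/622 ≈ -1.2749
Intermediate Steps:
-793/j = -793/622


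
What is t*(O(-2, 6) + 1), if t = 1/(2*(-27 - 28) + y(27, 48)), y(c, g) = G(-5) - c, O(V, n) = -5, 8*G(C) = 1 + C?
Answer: 8/275 ≈ 0.029091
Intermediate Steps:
G(C) = ⅛ + C/8 (G(C) = (1 + C)/8 = ⅛ + C/8)
y(c, g) = -½ - c (y(c, g) = (⅛ + (⅛)*(-5)) - c = (⅛ - 5/8) - c = -½ - c)
t = -2/275 (t = 1/(2*(-27 - 28) + (-½ - 1*27)) = 1/(2*(-55) + (-½ - 27)) = 1/(-110 - 55/2) = 1/(-275/2) = -2/275 ≈ -0.0072727)
t*(O(-2, 6) + 1) = -2*(-5 + 1)/275 = -2/275*(-4) = 8/275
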